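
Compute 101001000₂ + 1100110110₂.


Align and add column by column (LSB to MSB, carry propagating):
  00101001000
+ 01100110110
  -----------
  col 0: 0 + 0 + 0 (carry in) = 0 → bit 0, carry out 0
  col 1: 0 + 1 + 0 (carry in) = 1 → bit 1, carry out 0
  col 2: 0 + 1 + 0 (carry in) = 1 → bit 1, carry out 0
  col 3: 1 + 0 + 0 (carry in) = 1 → bit 1, carry out 0
  col 4: 0 + 1 + 0 (carry in) = 1 → bit 1, carry out 0
  col 5: 0 + 1 + 0 (carry in) = 1 → bit 1, carry out 0
  col 6: 1 + 0 + 0 (carry in) = 1 → bit 1, carry out 0
  col 7: 0 + 0 + 0 (carry in) = 0 → bit 0, carry out 0
  col 8: 1 + 1 + 0 (carry in) = 2 → bit 0, carry out 1
  col 9: 0 + 1 + 1 (carry in) = 2 → bit 0, carry out 1
  col 10: 0 + 0 + 1 (carry in) = 1 → bit 1, carry out 0
Reading bits MSB→LSB: 10001111110
Strip leading zeros: 10001111110
= 10001111110


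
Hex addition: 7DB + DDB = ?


Align and add column by column (LSB to MSB, each column mod 16 with carry):
  07DB
+ 0DDB
  ----
  col 0: B(11) + B(11) + 0 (carry in) = 22 → 6(6), carry out 1
  col 1: D(13) + D(13) + 1 (carry in) = 27 → B(11), carry out 1
  col 2: 7(7) + D(13) + 1 (carry in) = 21 → 5(5), carry out 1
  col 3: 0(0) + 0(0) + 1 (carry in) = 1 → 1(1), carry out 0
Reading digits MSB→LSB: 15B6
Strip leading zeros: 15B6
= 0x15B6


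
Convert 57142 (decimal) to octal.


Divide by 8 repeatedly:
57142 ÷ 8 = 7142 remainder 6
7142 ÷ 8 = 892 remainder 6
892 ÷ 8 = 111 remainder 4
111 ÷ 8 = 13 remainder 7
13 ÷ 8 = 1 remainder 5
1 ÷ 8 = 0 remainder 1
Reading remainders bottom-up:
= 0o157466


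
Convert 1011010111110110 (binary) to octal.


Group into 3-bit groups: 001011010111110110
  001 = 1
  011 = 3
  010 = 2
  111 = 7
  110 = 6
  110 = 6
= 0o132766


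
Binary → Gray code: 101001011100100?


Binary: 101001011100100
Gray code: G = B XOR (B >> 1)
B >> 1 = 010100101110010
101001011100100 XOR 010100101110010:
  1 XOR 0 = 1
  0 XOR 1 = 1
  1 XOR 0 = 1
  0 XOR 1 = 1
  0 XOR 0 = 0
  1 XOR 0 = 1
  0 XOR 1 = 1
  1 XOR 0 = 1
  1 XOR 1 = 0
  1 XOR 1 = 0
  0 XOR 1 = 1
  0 XOR 0 = 0
  1 XOR 0 = 1
  0 XOR 1 = 1
  0 XOR 0 = 0
= 111101110010110


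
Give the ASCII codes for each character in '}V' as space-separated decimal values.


String: '}V'  (2 characters)
Per-character ASCII lookup:
  '}': special character: '}' = 125
  'V': uppercase starts at 65: 'V' = 65 + 21 = 86
= 125 86


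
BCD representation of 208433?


Each digit → 4-bit binary:
  2 → 0010
  0 → 0000
  8 → 1000
  4 → 0100
  3 → 0011
  3 → 0011
= 0010 0000 1000 0100 0011 0011


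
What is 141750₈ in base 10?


Positional values:
Position 0: 0 × 8^0 = 0
Position 1: 5 × 8^1 = 40
Position 2: 7 × 8^2 = 448
Position 3: 1 × 8^3 = 512
Position 4: 4 × 8^4 = 16384
Position 5: 1 × 8^5 = 32768
Sum = 0 + 40 + 448 + 512 + 16384 + 32768
= 50152


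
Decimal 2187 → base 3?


Divide by 3 repeatedly:
2187 ÷ 3 = 729 remainder 0
729 ÷ 3 = 243 remainder 0
243 ÷ 3 = 81 remainder 0
81 ÷ 3 = 27 remainder 0
27 ÷ 3 = 9 remainder 0
9 ÷ 3 = 3 remainder 0
3 ÷ 3 = 1 remainder 0
1 ÷ 3 = 0 remainder 1
Reading remainders bottom-up:
= 10000000


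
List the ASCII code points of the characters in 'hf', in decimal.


String: 'hf'  (2 characters)
Per-character ASCII lookup:
  'h': lowercase starts at 97: 'h' = 97 + 7 = 104
  'f': lowercase starts at 97: 'f' = 97 + 5 = 102
= 104 102


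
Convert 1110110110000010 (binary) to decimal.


Positional values:
Bit 1: 1 × 2^1 = 2
Bit 7: 1 × 2^7 = 128
Bit 8: 1 × 2^8 = 256
Bit 10: 1 × 2^10 = 1024
Bit 11: 1 × 2^11 = 2048
Bit 13: 1 × 2^13 = 8192
Bit 14: 1 × 2^14 = 16384
Bit 15: 1 × 2^15 = 32768
Sum = 2 + 128 + 256 + 1024 + 2048 + 8192 + 16384 + 32768
= 60802


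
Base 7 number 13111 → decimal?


Positional values (base 7):
  1 × 7^0 = 1 × 1 = 1
  1 × 7^1 = 1 × 7 = 7
  1 × 7^2 = 1 × 49 = 49
  3 × 7^3 = 3 × 343 = 1029
  1 × 7^4 = 1 × 2401 = 2401
Sum = 1 + 7 + 49 + 1029 + 2401
= 3487


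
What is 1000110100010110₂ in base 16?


Group into 4-bit nibbles: 1000110100010110
  1000 = 8
  1101 = D
  0001 = 1
  0110 = 6
= 0x8D16


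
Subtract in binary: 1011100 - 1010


Align and subtract column by column (LSB to MSB, borrowing when needed):
  1011100
- 0001010
  -------
  col 0: (0 - 0 borrow-in) - 0 → 0 - 0 = 0, borrow out 0
  col 1: (0 - 0 borrow-in) - 1 → borrow from next column: (0+2) - 1 = 1, borrow out 1
  col 2: (1 - 1 borrow-in) - 0 → 0 - 0 = 0, borrow out 0
  col 3: (1 - 0 borrow-in) - 1 → 1 - 1 = 0, borrow out 0
  col 4: (1 - 0 borrow-in) - 0 → 1 - 0 = 1, borrow out 0
  col 5: (0 - 0 borrow-in) - 0 → 0 - 0 = 0, borrow out 0
  col 6: (1 - 0 borrow-in) - 0 → 1 - 0 = 1, borrow out 0
Reading bits MSB→LSB: 1010010
Strip leading zeros: 1010010
= 1010010


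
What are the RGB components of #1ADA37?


Hex: #1ADA37
R = 1A₁₆ = 26
G = DA₁₆ = 218
B = 37₁₆ = 55
= RGB(26, 218, 55)


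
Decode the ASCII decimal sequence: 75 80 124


Codes (decimal): 75 80 124
Per-code ASCII lookup:
  75  (range 65-90: uppercase, 75 - 65 = 10) → 'K'
  80  (range 65-90: uppercase, 80 - 65 = 15) → 'P'
  124  (special character) → '|'
= 'KP|'


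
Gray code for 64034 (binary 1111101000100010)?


Binary: 1111101000100010
Gray code: G = B XOR (B >> 1)
B >> 1 = 0111110100010001
1111101000100010 XOR 0111110100010001:
  1 XOR 0 = 1
  1 XOR 1 = 0
  1 XOR 1 = 0
  1 XOR 1 = 0
  1 XOR 1 = 0
  0 XOR 1 = 1
  1 XOR 0 = 1
  0 XOR 1 = 1
  0 XOR 0 = 0
  0 XOR 0 = 0
  1 XOR 0 = 1
  0 XOR 1 = 1
  0 XOR 0 = 0
  0 XOR 0 = 0
  1 XOR 0 = 1
  0 XOR 1 = 1
= 1000011100110011


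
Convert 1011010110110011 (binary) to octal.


Group into 3-bit groups: 001011010110110011
  001 = 1
  011 = 3
  010 = 2
  110 = 6
  110 = 6
  011 = 3
= 0o132663


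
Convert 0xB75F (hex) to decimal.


Positional values:
Position 0: F × 16^0 = 15 × 1 = 15
Position 1: 5 × 16^1 = 5 × 16 = 80
Position 2: 7 × 16^2 = 7 × 256 = 1792
Position 3: B × 16^3 = 11 × 4096 = 45056
Sum = 15 + 80 + 1792 + 45056
= 46943


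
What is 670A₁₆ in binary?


Each hex digit → 4 binary bits:
  6 = 0110
  7 = 0111
  0 = 0000
  A = 1010
Concatenate: 0110 0111 0000 1010
= 0110011100001010


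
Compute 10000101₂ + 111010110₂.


Align and add column by column (LSB to MSB, carry propagating):
  0010000101
+ 0111010110
  ----------
  col 0: 1 + 0 + 0 (carry in) = 1 → bit 1, carry out 0
  col 1: 0 + 1 + 0 (carry in) = 1 → bit 1, carry out 0
  col 2: 1 + 1 + 0 (carry in) = 2 → bit 0, carry out 1
  col 3: 0 + 0 + 1 (carry in) = 1 → bit 1, carry out 0
  col 4: 0 + 1 + 0 (carry in) = 1 → bit 1, carry out 0
  col 5: 0 + 0 + 0 (carry in) = 0 → bit 0, carry out 0
  col 6: 0 + 1 + 0 (carry in) = 1 → bit 1, carry out 0
  col 7: 1 + 1 + 0 (carry in) = 2 → bit 0, carry out 1
  col 8: 0 + 1 + 1 (carry in) = 2 → bit 0, carry out 1
  col 9: 0 + 0 + 1 (carry in) = 1 → bit 1, carry out 0
Reading bits MSB→LSB: 1001011011
Strip leading zeros: 1001011011
= 1001011011


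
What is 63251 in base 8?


Divide by 8 repeatedly:
63251 ÷ 8 = 7906 remainder 3
7906 ÷ 8 = 988 remainder 2
988 ÷ 8 = 123 remainder 4
123 ÷ 8 = 15 remainder 3
15 ÷ 8 = 1 remainder 7
1 ÷ 8 = 0 remainder 1
Reading remainders bottom-up:
= 0o173423


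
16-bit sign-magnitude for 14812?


Sign bit: 0 (positive)
Magnitude: 14812 = 011100111011100
= 0011100111011100


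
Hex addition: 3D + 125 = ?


Align and add column by column (LSB to MSB, each column mod 16 with carry):
  003D
+ 0125
  ----
  col 0: D(13) + 5(5) + 0 (carry in) = 18 → 2(2), carry out 1
  col 1: 3(3) + 2(2) + 1 (carry in) = 6 → 6(6), carry out 0
  col 2: 0(0) + 1(1) + 0 (carry in) = 1 → 1(1), carry out 0
  col 3: 0(0) + 0(0) + 0 (carry in) = 0 → 0(0), carry out 0
Reading digits MSB→LSB: 0162
Strip leading zeros: 162
= 0x162


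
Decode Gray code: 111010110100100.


Gray code: 111010110100100
MSB stays the same: 1
Each subsequent bit = prev_binary XOR current_gray:
  B[1] = 1 XOR 1 = 0
  B[2] = 0 XOR 1 = 1
  B[3] = 1 XOR 0 = 1
  B[4] = 1 XOR 1 = 0
  B[5] = 0 XOR 0 = 0
  B[6] = 0 XOR 1 = 1
  B[7] = 1 XOR 1 = 0
  B[8] = 0 XOR 0 = 0
  B[9] = 0 XOR 1 = 1
  B[10] = 1 XOR 0 = 1
  B[11] = 1 XOR 0 = 1
  B[12] = 1 XOR 1 = 0
  B[13] = 0 XOR 0 = 0
  B[14] = 0 XOR 0 = 0
= 101100100111000 (22840 decimal)


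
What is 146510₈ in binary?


Each octal digit → 3 binary bits:
  1 = 001
  4 = 100
  6 = 110
  5 = 101
  1 = 001
  0 = 000
Concatenate: 001 100 110 101 001 000
= 001100110101001000


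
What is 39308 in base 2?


Divide by 2 repeatedly:
39308 ÷ 2 = 19654 remainder 0
19654 ÷ 2 = 9827 remainder 0
9827 ÷ 2 = 4913 remainder 1
4913 ÷ 2 = 2456 remainder 1
2456 ÷ 2 = 1228 remainder 0
1228 ÷ 2 = 614 remainder 0
614 ÷ 2 = 307 remainder 0
307 ÷ 2 = 153 remainder 1
153 ÷ 2 = 76 remainder 1
76 ÷ 2 = 38 remainder 0
38 ÷ 2 = 19 remainder 0
19 ÷ 2 = 9 remainder 1
9 ÷ 2 = 4 remainder 1
4 ÷ 2 = 2 remainder 0
2 ÷ 2 = 1 remainder 0
1 ÷ 2 = 0 remainder 1
Reading remainders bottom-up:
= 1001100110001100


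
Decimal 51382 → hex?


Divide by 16 repeatedly:
51382 ÷ 16 = 3211 remainder 6 (6)
3211 ÷ 16 = 200 remainder 11 (B)
200 ÷ 16 = 12 remainder 8 (8)
12 ÷ 16 = 0 remainder 12 (C)
Reading remainders bottom-up:
= 0xC8B6


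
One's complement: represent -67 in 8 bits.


Original: 01000011
Invert all bits:
  bit 0: 0 → 1
  bit 1: 1 → 0
  bit 2: 0 → 1
  bit 3: 0 → 1
  bit 4: 0 → 1
  bit 5: 0 → 1
  bit 6: 1 → 0
  bit 7: 1 → 0
= 10111100


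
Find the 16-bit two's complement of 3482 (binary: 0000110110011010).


Original: 0000110110011010
Step 1 - Invert all bits: 1111001001100101
Step 2 - Add 1: 1111001001100101 + 1
= 1111001001100110 (represents -3482)


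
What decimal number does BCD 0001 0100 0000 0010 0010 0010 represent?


Each 4-bit group → digit:
  0001 → 1
  0100 → 4
  0000 → 0
  0010 → 2
  0010 → 2
  0010 → 2
= 140222


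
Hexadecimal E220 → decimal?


Positional values:
Position 0: 0 × 16^0 = 0 × 1 = 0
Position 1: 2 × 16^1 = 2 × 16 = 32
Position 2: 2 × 16^2 = 2 × 256 = 512
Position 3: E × 16^3 = 14 × 4096 = 57344
Sum = 0 + 32 + 512 + 57344
= 57888


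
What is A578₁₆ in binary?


Each hex digit → 4 binary bits:
  A = 1010
  5 = 0101
  7 = 0111
  8 = 1000
Concatenate: 1010 0101 0111 1000
= 1010010101111000


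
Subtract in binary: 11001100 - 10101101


Align and subtract column by column (LSB to MSB, borrowing when needed):
  11001100
- 10101101
  --------
  col 0: (0 - 0 borrow-in) - 1 → borrow from next column: (0+2) - 1 = 1, borrow out 1
  col 1: (0 - 1 borrow-in) - 0 → borrow from next column: (-1+2) - 0 = 1, borrow out 1
  col 2: (1 - 1 borrow-in) - 1 → borrow from next column: (0+2) - 1 = 1, borrow out 1
  col 3: (1 - 1 borrow-in) - 1 → borrow from next column: (0+2) - 1 = 1, borrow out 1
  col 4: (0 - 1 borrow-in) - 0 → borrow from next column: (-1+2) - 0 = 1, borrow out 1
  col 5: (0 - 1 borrow-in) - 1 → borrow from next column: (-1+2) - 1 = 0, borrow out 1
  col 6: (1 - 1 borrow-in) - 0 → 0 - 0 = 0, borrow out 0
  col 7: (1 - 0 borrow-in) - 1 → 1 - 1 = 0, borrow out 0
Reading bits MSB→LSB: 00011111
Strip leading zeros: 11111
= 11111


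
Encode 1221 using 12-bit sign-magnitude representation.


Sign bit: 0 (positive)
Magnitude: 1221 = 10011000101
= 010011000101


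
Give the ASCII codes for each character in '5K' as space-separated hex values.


String: '5K'  (2 characters)
Per-character ASCII lookup:
  '5': digits start at 48: '5' = 48 + 5 = 53 → 0x35
  'K': uppercase starts at 65: 'K' = 65 + 10 = 75 → 0x4B
= 0x35 0x4B


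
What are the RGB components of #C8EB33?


Hex: #C8EB33
R = C8₁₆ = 200
G = EB₁₆ = 235
B = 33₁₆ = 51
= RGB(200, 235, 51)


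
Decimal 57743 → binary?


Divide by 2 repeatedly:
57743 ÷ 2 = 28871 remainder 1
28871 ÷ 2 = 14435 remainder 1
14435 ÷ 2 = 7217 remainder 1
7217 ÷ 2 = 3608 remainder 1
3608 ÷ 2 = 1804 remainder 0
1804 ÷ 2 = 902 remainder 0
902 ÷ 2 = 451 remainder 0
451 ÷ 2 = 225 remainder 1
225 ÷ 2 = 112 remainder 1
112 ÷ 2 = 56 remainder 0
56 ÷ 2 = 28 remainder 0
28 ÷ 2 = 14 remainder 0
14 ÷ 2 = 7 remainder 0
7 ÷ 2 = 3 remainder 1
3 ÷ 2 = 1 remainder 1
1 ÷ 2 = 0 remainder 1
Reading remainders bottom-up:
= 1110000110001111


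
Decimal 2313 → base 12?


Divide by 12 repeatedly:
2313 ÷ 12 = 192 remainder 9
192 ÷ 12 = 16 remainder 0
16 ÷ 12 = 1 remainder 4
1 ÷ 12 = 0 remainder 1
Reading remainders bottom-up:
= 1409


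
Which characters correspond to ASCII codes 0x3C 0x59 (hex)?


Codes (hex): 0x3C 0x59
Per-code ASCII lookup:
  0x3C = 60  (special character) → '<'
  0x59 = 89  (range 65-90: uppercase, 89 - 65 = 24) → 'Y'
= '<Y'


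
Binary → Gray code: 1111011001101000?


Binary: 1111011001101000
Gray code: G = B XOR (B >> 1)
B >> 1 = 0111101100110100
1111011001101000 XOR 0111101100110100:
  1 XOR 0 = 1
  1 XOR 1 = 0
  1 XOR 1 = 0
  1 XOR 1 = 0
  0 XOR 1 = 1
  1 XOR 0 = 1
  1 XOR 1 = 0
  0 XOR 1 = 1
  0 XOR 0 = 0
  1 XOR 0 = 1
  1 XOR 1 = 0
  0 XOR 1 = 1
  1 XOR 0 = 1
  0 XOR 1 = 1
  0 XOR 0 = 0
  0 XOR 0 = 0
= 1000110101011100


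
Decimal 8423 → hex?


Divide by 16 repeatedly:
8423 ÷ 16 = 526 remainder 7 (7)
526 ÷ 16 = 32 remainder 14 (E)
32 ÷ 16 = 2 remainder 0 (0)
2 ÷ 16 = 0 remainder 2 (2)
Reading remainders bottom-up:
= 0x20E7


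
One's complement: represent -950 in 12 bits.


Original: 001110110110
Invert all bits:
  bit 0: 0 → 1
  bit 1: 0 → 1
  bit 2: 1 → 0
  bit 3: 1 → 0
  bit 4: 1 → 0
  bit 5: 0 → 1
  bit 6: 1 → 0
  bit 7: 1 → 0
  bit 8: 0 → 1
  bit 9: 1 → 0
  bit 10: 1 → 0
  bit 11: 0 → 1
= 110001001001


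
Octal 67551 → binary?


Each octal digit → 3 binary bits:
  6 = 110
  7 = 111
  5 = 101
  5 = 101
  1 = 001
Concatenate: 110 111 101 101 001
= 110111101101001


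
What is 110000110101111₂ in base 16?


Group into 4-bit nibbles: 0110000110101111
  0110 = 6
  0001 = 1
  1010 = A
  1111 = F
= 0x61AF


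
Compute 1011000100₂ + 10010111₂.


Align and add column by column (LSB to MSB, carry propagating):
  01011000100
+ 00010010111
  -----------
  col 0: 0 + 1 + 0 (carry in) = 1 → bit 1, carry out 0
  col 1: 0 + 1 + 0 (carry in) = 1 → bit 1, carry out 0
  col 2: 1 + 1 + 0 (carry in) = 2 → bit 0, carry out 1
  col 3: 0 + 0 + 1 (carry in) = 1 → bit 1, carry out 0
  col 4: 0 + 1 + 0 (carry in) = 1 → bit 1, carry out 0
  col 5: 0 + 0 + 0 (carry in) = 0 → bit 0, carry out 0
  col 6: 1 + 0 + 0 (carry in) = 1 → bit 1, carry out 0
  col 7: 1 + 1 + 0 (carry in) = 2 → bit 0, carry out 1
  col 8: 0 + 0 + 1 (carry in) = 1 → bit 1, carry out 0
  col 9: 1 + 0 + 0 (carry in) = 1 → bit 1, carry out 0
  col 10: 0 + 0 + 0 (carry in) = 0 → bit 0, carry out 0
Reading bits MSB→LSB: 01101011011
Strip leading zeros: 1101011011
= 1101011011


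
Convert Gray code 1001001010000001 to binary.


Gray code: 1001001010000001
MSB stays the same: 1
Each subsequent bit = prev_binary XOR current_gray:
  B[1] = 1 XOR 0 = 1
  B[2] = 1 XOR 0 = 1
  B[3] = 1 XOR 1 = 0
  B[4] = 0 XOR 0 = 0
  B[5] = 0 XOR 0 = 0
  B[6] = 0 XOR 1 = 1
  B[7] = 1 XOR 0 = 1
  B[8] = 1 XOR 1 = 0
  B[9] = 0 XOR 0 = 0
  B[10] = 0 XOR 0 = 0
  B[11] = 0 XOR 0 = 0
  B[12] = 0 XOR 0 = 0
  B[13] = 0 XOR 0 = 0
  B[14] = 0 XOR 0 = 0
  B[15] = 0 XOR 1 = 1
= 1110001100000001 (58113 decimal)


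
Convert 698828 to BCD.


Each digit → 4-bit binary:
  6 → 0110
  9 → 1001
  8 → 1000
  8 → 1000
  2 → 0010
  8 → 1000
= 0110 1001 1000 1000 0010 1000


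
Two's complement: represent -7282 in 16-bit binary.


Original: 0001110001110010
Step 1 - Invert all bits: 1110001110001101
Step 2 - Add 1: 1110001110001101 + 1
= 1110001110001110 (represents -7282)


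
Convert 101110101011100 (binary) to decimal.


Positional values:
Bit 2: 1 × 2^2 = 4
Bit 3: 1 × 2^3 = 8
Bit 4: 1 × 2^4 = 16
Bit 6: 1 × 2^6 = 64
Bit 8: 1 × 2^8 = 256
Bit 10: 1 × 2^10 = 1024
Bit 11: 1 × 2^11 = 2048
Bit 12: 1 × 2^12 = 4096
Bit 14: 1 × 2^14 = 16384
Sum = 4 + 8 + 16 + 64 + 256 + 1024 + 2048 + 4096 + 16384
= 23900


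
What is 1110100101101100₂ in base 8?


Group into 3-bit groups: 001110100101101100
  001 = 1
  110 = 6
  100 = 4
  101 = 5
  101 = 5
  100 = 4
= 0o164554


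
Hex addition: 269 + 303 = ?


Align and add column by column (LSB to MSB, each column mod 16 with carry):
  0269
+ 0303
  ----
  col 0: 9(9) + 3(3) + 0 (carry in) = 12 → C(12), carry out 0
  col 1: 6(6) + 0(0) + 0 (carry in) = 6 → 6(6), carry out 0
  col 2: 2(2) + 3(3) + 0 (carry in) = 5 → 5(5), carry out 0
  col 3: 0(0) + 0(0) + 0 (carry in) = 0 → 0(0), carry out 0
Reading digits MSB→LSB: 056C
Strip leading zeros: 56C
= 0x56C


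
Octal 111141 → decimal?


Positional values:
Position 0: 1 × 8^0 = 1
Position 1: 4 × 8^1 = 32
Position 2: 1 × 8^2 = 64
Position 3: 1 × 8^3 = 512
Position 4: 1 × 8^4 = 4096
Position 5: 1 × 8^5 = 32768
Sum = 1 + 32 + 64 + 512 + 4096 + 32768
= 37473


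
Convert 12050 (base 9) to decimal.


Positional values (base 9):
  0 × 9^0 = 0 × 1 = 0
  5 × 9^1 = 5 × 9 = 45
  0 × 9^2 = 0 × 81 = 0
  2 × 9^3 = 2 × 729 = 1458
  1 × 9^4 = 1 × 6561 = 6561
Sum = 0 + 45 + 0 + 1458 + 6561
= 8064


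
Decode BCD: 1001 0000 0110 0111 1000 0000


Each 4-bit group → digit:
  1001 → 9
  0000 → 0
  0110 → 6
  0111 → 7
  1000 → 8
  0000 → 0
= 906780


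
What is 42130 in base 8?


Divide by 8 repeatedly:
42130 ÷ 8 = 5266 remainder 2
5266 ÷ 8 = 658 remainder 2
658 ÷ 8 = 82 remainder 2
82 ÷ 8 = 10 remainder 2
10 ÷ 8 = 1 remainder 2
1 ÷ 8 = 0 remainder 1
Reading remainders bottom-up:
= 0o122222


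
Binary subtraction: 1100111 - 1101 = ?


Align and subtract column by column (LSB to MSB, borrowing when needed):
  1100111
- 0001101
  -------
  col 0: (1 - 0 borrow-in) - 1 → 1 - 1 = 0, borrow out 0
  col 1: (1 - 0 borrow-in) - 0 → 1 - 0 = 1, borrow out 0
  col 2: (1 - 0 borrow-in) - 1 → 1 - 1 = 0, borrow out 0
  col 3: (0 - 0 borrow-in) - 1 → borrow from next column: (0+2) - 1 = 1, borrow out 1
  col 4: (0 - 1 borrow-in) - 0 → borrow from next column: (-1+2) - 0 = 1, borrow out 1
  col 5: (1 - 1 borrow-in) - 0 → 0 - 0 = 0, borrow out 0
  col 6: (1 - 0 borrow-in) - 0 → 1 - 0 = 1, borrow out 0
Reading bits MSB→LSB: 1011010
Strip leading zeros: 1011010
= 1011010


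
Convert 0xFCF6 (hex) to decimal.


Positional values:
Position 0: 6 × 16^0 = 6 × 1 = 6
Position 1: F × 16^1 = 15 × 16 = 240
Position 2: C × 16^2 = 12 × 256 = 3072
Position 3: F × 16^3 = 15 × 4096 = 61440
Sum = 6 + 240 + 3072 + 61440
= 64758


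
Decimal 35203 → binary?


Divide by 2 repeatedly:
35203 ÷ 2 = 17601 remainder 1
17601 ÷ 2 = 8800 remainder 1
8800 ÷ 2 = 4400 remainder 0
4400 ÷ 2 = 2200 remainder 0
2200 ÷ 2 = 1100 remainder 0
1100 ÷ 2 = 550 remainder 0
550 ÷ 2 = 275 remainder 0
275 ÷ 2 = 137 remainder 1
137 ÷ 2 = 68 remainder 1
68 ÷ 2 = 34 remainder 0
34 ÷ 2 = 17 remainder 0
17 ÷ 2 = 8 remainder 1
8 ÷ 2 = 4 remainder 0
4 ÷ 2 = 2 remainder 0
2 ÷ 2 = 1 remainder 0
1 ÷ 2 = 0 remainder 1
Reading remainders bottom-up:
= 1000100110000011


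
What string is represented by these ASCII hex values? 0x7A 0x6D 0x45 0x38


Codes (hex): 0x7A 0x6D 0x45 0x38
Per-code ASCII lookup:
  0x7A = 122  (range 97-122: lowercase, 122 - 97 = 25) → 'z'
  0x6D = 109  (range 97-122: lowercase, 109 - 97 = 12) → 'm'
  0x45 = 69  (range 65-90: uppercase, 69 - 65 = 4) → 'E'
  0x38 = 56  (range 48-57: digits, 56 - 48 = 8) → '8'
= 'zmE8'


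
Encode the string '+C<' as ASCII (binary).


String: '+C<'  (3 characters)
Per-character ASCII lookup:
  '+': special character: '+' = 43 → 101011
  'C': uppercase starts at 65: 'C' = 65 + 2 = 67 → 1000011
  '<': special character: '<' = 60 → 111100
= 101011 1000011 111100


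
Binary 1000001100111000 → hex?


Group into 4-bit nibbles: 1000001100111000
  1000 = 8
  0011 = 3
  0011 = 3
  1000 = 8
= 0x8338


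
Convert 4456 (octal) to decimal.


Positional values:
Position 0: 6 × 8^0 = 6
Position 1: 5 × 8^1 = 40
Position 2: 4 × 8^2 = 256
Position 3: 4 × 8^3 = 2048
Sum = 6 + 40 + 256 + 2048
= 2350


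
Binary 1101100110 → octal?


Group into 3-bit groups: 001101100110
  001 = 1
  101 = 5
  100 = 4
  110 = 6
= 0o1546


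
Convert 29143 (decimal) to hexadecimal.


Divide by 16 repeatedly:
29143 ÷ 16 = 1821 remainder 7 (7)
1821 ÷ 16 = 113 remainder 13 (D)
113 ÷ 16 = 7 remainder 1 (1)
7 ÷ 16 = 0 remainder 7 (7)
Reading remainders bottom-up:
= 0x71D7


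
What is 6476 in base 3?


Divide by 3 repeatedly:
6476 ÷ 3 = 2158 remainder 2
2158 ÷ 3 = 719 remainder 1
719 ÷ 3 = 239 remainder 2
239 ÷ 3 = 79 remainder 2
79 ÷ 3 = 26 remainder 1
26 ÷ 3 = 8 remainder 2
8 ÷ 3 = 2 remainder 2
2 ÷ 3 = 0 remainder 2
Reading remainders bottom-up:
= 22212212


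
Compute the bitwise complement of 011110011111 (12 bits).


Original: 011110011111
Invert all bits:
  bit 0: 0 → 1
  bit 1: 1 → 0
  bit 2: 1 → 0
  bit 3: 1 → 0
  bit 4: 1 → 0
  bit 5: 0 → 1
  bit 6: 0 → 1
  bit 7: 1 → 0
  bit 8: 1 → 0
  bit 9: 1 → 0
  bit 10: 1 → 0
  bit 11: 1 → 0
= 100001100000


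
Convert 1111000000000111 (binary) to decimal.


Positional values:
Bit 0: 1 × 2^0 = 1
Bit 1: 1 × 2^1 = 2
Bit 2: 1 × 2^2 = 4
Bit 12: 1 × 2^12 = 4096
Bit 13: 1 × 2^13 = 8192
Bit 14: 1 × 2^14 = 16384
Bit 15: 1 × 2^15 = 32768
Sum = 1 + 2 + 4 + 4096 + 8192 + 16384 + 32768
= 61447


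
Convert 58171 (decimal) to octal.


Divide by 8 repeatedly:
58171 ÷ 8 = 7271 remainder 3
7271 ÷ 8 = 908 remainder 7
908 ÷ 8 = 113 remainder 4
113 ÷ 8 = 14 remainder 1
14 ÷ 8 = 1 remainder 6
1 ÷ 8 = 0 remainder 1
Reading remainders bottom-up:
= 0o161473


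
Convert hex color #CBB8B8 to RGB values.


Hex: #CBB8B8
R = CB₁₆ = 203
G = B8₁₆ = 184
B = B8₁₆ = 184
= RGB(203, 184, 184)


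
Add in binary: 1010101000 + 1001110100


Align and add column by column (LSB to MSB, carry propagating):
  01010101000
+ 01001110100
  -----------
  col 0: 0 + 0 + 0 (carry in) = 0 → bit 0, carry out 0
  col 1: 0 + 0 + 0 (carry in) = 0 → bit 0, carry out 0
  col 2: 0 + 1 + 0 (carry in) = 1 → bit 1, carry out 0
  col 3: 1 + 0 + 0 (carry in) = 1 → bit 1, carry out 0
  col 4: 0 + 1 + 0 (carry in) = 1 → bit 1, carry out 0
  col 5: 1 + 1 + 0 (carry in) = 2 → bit 0, carry out 1
  col 6: 0 + 1 + 1 (carry in) = 2 → bit 0, carry out 1
  col 7: 1 + 0 + 1 (carry in) = 2 → bit 0, carry out 1
  col 8: 0 + 0 + 1 (carry in) = 1 → bit 1, carry out 0
  col 9: 1 + 1 + 0 (carry in) = 2 → bit 0, carry out 1
  col 10: 0 + 0 + 1 (carry in) = 1 → bit 1, carry out 0
Reading bits MSB→LSB: 10100011100
Strip leading zeros: 10100011100
= 10100011100


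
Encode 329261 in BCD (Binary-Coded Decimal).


Each digit → 4-bit binary:
  3 → 0011
  2 → 0010
  9 → 1001
  2 → 0010
  6 → 0110
  1 → 0001
= 0011 0010 1001 0010 0110 0001


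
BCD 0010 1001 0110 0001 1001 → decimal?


Each 4-bit group → digit:
  0010 → 2
  1001 → 9
  0110 → 6
  0001 → 1
  1001 → 9
= 29619


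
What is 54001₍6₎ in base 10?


Positional values (base 6):
  1 × 6^0 = 1 × 1 = 1
  0 × 6^1 = 0 × 6 = 0
  0 × 6^2 = 0 × 36 = 0
  4 × 6^3 = 4 × 216 = 864
  5 × 6^4 = 5 × 1296 = 6480
Sum = 1 + 0 + 0 + 864 + 6480
= 7345


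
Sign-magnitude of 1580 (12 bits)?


Sign bit: 0 (positive)
Magnitude: 1580 = 11000101100
= 011000101100


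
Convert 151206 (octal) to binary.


Each octal digit → 3 binary bits:
  1 = 001
  5 = 101
  1 = 001
  2 = 010
  0 = 000
  6 = 110
Concatenate: 001 101 001 010 000 110
= 001101001010000110


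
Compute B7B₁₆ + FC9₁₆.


Align and add column by column (LSB to MSB, each column mod 16 with carry):
  0B7B
+ 0FC9
  ----
  col 0: B(11) + 9(9) + 0 (carry in) = 20 → 4(4), carry out 1
  col 1: 7(7) + C(12) + 1 (carry in) = 20 → 4(4), carry out 1
  col 2: B(11) + F(15) + 1 (carry in) = 27 → B(11), carry out 1
  col 3: 0(0) + 0(0) + 1 (carry in) = 1 → 1(1), carry out 0
Reading digits MSB→LSB: 1B44
Strip leading zeros: 1B44
= 0x1B44


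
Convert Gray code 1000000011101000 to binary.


Gray code: 1000000011101000
MSB stays the same: 1
Each subsequent bit = prev_binary XOR current_gray:
  B[1] = 1 XOR 0 = 1
  B[2] = 1 XOR 0 = 1
  B[3] = 1 XOR 0 = 1
  B[4] = 1 XOR 0 = 1
  B[5] = 1 XOR 0 = 1
  B[6] = 1 XOR 0 = 1
  B[7] = 1 XOR 0 = 1
  B[8] = 1 XOR 1 = 0
  B[9] = 0 XOR 1 = 1
  B[10] = 1 XOR 1 = 0
  B[11] = 0 XOR 0 = 0
  B[12] = 0 XOR 1 = 1
  B[13] = 1 XOR 0 = 1
  B[14] = 1 XOR 0 = 1
  B[15] = 1 XOR 0 = 1
= 1111111101001111 (65359 decimal)


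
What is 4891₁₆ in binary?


Each hex digit → 4 binary bits:
  4 = 0100
  8 = 1000
  9 = 1001
  1 = 0001
Concatenate: 0100 1000 1001 0001
= 0100100010010001


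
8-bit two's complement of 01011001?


Original: 01011001
Step 1 - Invert all bits: 10100110
Step 2 - Add 1: 10100110 + 1
= 10100111 (represents -89)


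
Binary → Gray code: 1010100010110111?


Binary: 1010100010110111
Gray code: G = B XOR (B >> 1)
B >> 1 = 0101010001011011
1010100010110111 XOR 0101010001011011:
  1 XOR 0 = 1
  0 XOR 1 = 1
  1 XOR 0 = 1
  0 XOR 1 = 1
  1 XOR 0 = 1
  0 XOR 1 = 1
  0 XOR 0 = 0
  0 XOR 0 = 0
  1 XOR 0 = 1
  0 XOR 1 = 1
  1 XOR 0 = 1
  1 XOR 1 = 0
  0 XOR 1 = 1
  1 XOR 0 = 1
  1 XOR 1 = 0
  1 XOR 1 = 0
= 1111110011101100


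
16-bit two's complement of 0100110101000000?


Original: 0100110101000000
Step 1 - Invert all bits: 1011001010111111
Step 2 - Add 1: 1011001010111111 + 1
= 1011001011000000 (represents -19776)


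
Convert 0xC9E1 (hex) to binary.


Each hex digit → 4 binary bits:
  C = 1100
  9 = 1001
  E = 1110
  1 = 0001
Concatenate: 1100 1001 1110 0001
= 1100100111100001


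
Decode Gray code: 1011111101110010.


Gray code: 1011111101110010
MSB stays the same: 1
Each subsequent bit = prev_binary XOR current_gray:
  B[1] = 1 XOR 0 = 1
  B[2] = 1 XOR 1 = 0
  B[3] = 0 XOR 1 = 1
  B[4] = 1 XOR 1 = 0
  B[5] = 0 XOR 1 = 1
  B[6] = 1 XOR 1 = 0
  B[7] = 0 XOR 1 = 1
  B[8] = 1 XOR 0 = 1
  B[9] = 1 XOR 1 = 0
  B[10] = 0 XOR 1 = 1
  B[11] = 1 XOR 1 = 0
  B[12] = 0 XOR 0 = 0
  B[13] = 0 XOR 0 = 0
  B[14] = 0 XOR 1 = 1
  B[15] = 1 XOR 0 = 1
= 1101010110100011 (54691 decimal)


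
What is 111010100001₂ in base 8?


Group into 3-bit groups: 111010100001
  111 = 7
  010 = 2
  100 = 4
  001 = 1
= 0o7241


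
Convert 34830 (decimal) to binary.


Divide by 2 repeatedly:
34830 ÷ 2 = 17415 remainder 0
17415 ÷ 2 = 8707 remainder 1
8707 ÷ 2 = 4353 remainder 1
4353 ÷ 2 = 2176 remainder 1
2176 ÷ 2 = 1088 remainder 0
1088 ÷ 2 = 544 remainder 0
544 ÷ 2 = 272 remainder 0
272 ÷ 2 = 136 remainder 0
136 ÷ 2 = 68 remainder 0
68 ÷ 2 = 34 remainder 0
34 ÷ 2 = 17 remainder 0
17 ÷ 2 = 8 remainder 1
8 ÷ 2 = 4 remainder 0
4 ÷ 2 = 2 remainder 0
2 ÷ 2 = 1 remainder 0
1 ÷ 2 = 0 remainder 1
Reading remainders bottom-up:
= 1000100000001110


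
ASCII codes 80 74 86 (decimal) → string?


Codes (decimal): 80 74 86
Per-code ASCII lookup:
  80  (range 65-90: uppercase, 80 - 65 = 15) → 'P'
  74  (range 65-90: uppercase, 74 - 65 = 9) → 'J'
  86  (range 65-90: uppercase, 86 - 65 = 21) → 'V'
= 'PJV'


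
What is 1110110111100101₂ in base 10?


Positional values:
Bit 0: 1 × 2^0 = 1
Bit 2: 1 × 2^2 = 4
Bit 5: 1 × 2^5 = 32
Bit 6: 1 × 2^6 = 64
Bit 7: 1 × 2^7 = 128
Bit 8: 1 × 2^8 = 256
Bit 10: 1 × 2^10 = 1024
Bit 11: 1 × 2^11 = 2048
Bit 13: 1 × 2^13 = 8192
Bit 14: 1 × 2^14 = 16384
Bit 15: 1 × 2^15 = 32768
Sum = 1 + 4 + 32 + 64 + 128 + 256 + 1024 + 2048 + 8192 + 16384 + 32768
= 60901


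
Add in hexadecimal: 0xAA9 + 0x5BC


Align and add column by column (LSB to MSB, each column mod 16 with carry):
  0AA9
+ 05BC
  ----
  col 0: 9(9) + C(12) + 0 (carry in) = 21 → 5(5), carry out 1
  col 1: A(10) + B(11) + 1 (carry in) = 22 → 6(6), carry out 1
  col 2: A(10) + 5(5) + 1 (carry in) = 16 → 0(0), carry out 1
  col 3: 0(0) + 0(0) + 1 (carry in) = 1 → 1(1), carry out 0
Reading digits MSB→LSB: 1065
Strip leading zeros: 1065
= 0x1065


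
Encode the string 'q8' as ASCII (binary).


String: 'q8'  (2 characters)
Per-character ASCII lookup:
  'q': lowercase starts at 97: 'q' = 97 + 16 = 113 → 1110001
  '8': digits start at 48: '8' = 48 + 8 = 56 → 111000
= 1110001 111000


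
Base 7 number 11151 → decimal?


Positional values (base 7):
  1 × 7^0 = 1 × 1 = 1
  5 × 7^1 = 5 × 7 = 35
  1 × 7^2 = 1 × 49 = 49
  1 × 7^3 = 1 × 343 = 343
  1 × 7^4 = 1 × 2401 = 2401
Sum = 1 + 35 + 49 + 343 + 2401
= 2829


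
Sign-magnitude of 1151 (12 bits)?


Sign bit: 0 (positive)
Magnitude: 1151 = 10001111111
= 010001111111


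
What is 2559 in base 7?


Divide by 7 repeatedly:
2559 ÷ 7 = 365 remainder 4
365 ÷ 7 = 52 remainder 1
52 ÷ 7 = 7 remainder 3
7 ÷ 7 = 1 remainder 0
1 ÷ 7 = 0 remainder 1
Reading remainders bottom-up:
= 10314


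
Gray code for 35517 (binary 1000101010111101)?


Binary: 1000101010111101
Gray code: G = B XOR (B >> 1)
B >> 1 = 0100010101011110
1000101010111101 XOR 0100010101011110:
  1 XOR 0 = 1
  0 XOR 1 = 1
  0 XOR 0 = 0
  0 XOR 0 = 0
  1 XOR 0 = 1
  0 XOR 1 = 1
  1 XOR 0 = 1
  0 XOR 1 = 1
  1 XOR 0 = 1
  0 XOR 1 = 1
  1 XOR 0 = 1
  1 XOR 1 = 0
  1 XOR 1 = 0
  1 XOR 1 = 0
  0 XOR 1 = 1
  1 XOR 0 = 1
= 1100111111100011


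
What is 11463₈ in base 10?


Positional values:
Position 0: 3 × 8^0 = 3
Position 1: 6 × 8^1 = 48
Position 2: 4 × 8^2 = 256
Position 3: 1 × 8^3 = 512
Position 4: 1 × 8^4 = 4096
Sum = 3 + 48 + 256 + 512 + 4096
= 4915


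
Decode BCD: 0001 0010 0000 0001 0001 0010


Each 4-bit group → digit:
  0001 → 1
  0010 → 2
  0000 → 0
  0001 → 1
  0001 → 1
  0010 → 2
= 120112


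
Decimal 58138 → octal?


Divide by 8 repeatedly:
58138 ÷ 8 = 7267 remainder 2
7267 ÷ 8 = 908 remainder 3
908 ÷ 8 = 113 remainder 4
113 ÷ 8 = 14 remainder 1
14 ÷ 8 = 1 remainder 6
1 ÷ 8 = 0 remainder 1
Reading remainders bottom-up:
= 0o161432


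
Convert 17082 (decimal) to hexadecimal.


Divide by 16 repeatedly:
17082 ÷ 16 = 1067 remainder 10 (A)
1067 ÷ 16 = 66 remainder 11 (B)
66 ÷ 16 = 4 remainder 2 (2)
4 ÷ 16 = 0 remainder 4 (4)
Reading remainders bottom-up:
= 0x42BA


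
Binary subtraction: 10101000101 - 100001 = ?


Align and subtract column by column (LSB to MSB, borrowing when needed):
  10101000101
- 00000100001
  -----------
  col 0: (1 - 0 borrow-in) - 1 → 1 - 1 = 0, borrow out 0
  col 1: (0 - 0 borrow-in) - 0 → 0 - 0 = 0, borrow out 0
  col 2: (1 - 0 borrow-in) - 0 → 1 - 0 = 1, borrow out 0
  col 3: (0 - 0 borrow-in) - 0 → 0 - 0 = 0, borrow out 0
  col 4: (0 - 0 borrow-in) - 0 → 0 - 0 = 0, borrow out 0
  col 5: (0 - 0 borrow-in) - 1 → borrow from next column: (0+2) - 1 = 1, borrow out 1
  col 6: (1 - 1 borrow-in) - 0 → 0 - 0 = 0, borrow out 0
  col 7: (0 - 0 borrow-in) - 0 → 0 - 0 = 0, borrow out 0
  col 8: (1 - 0 borrow-in) - 0 → 1 - 0 = 1, borrow out 0
  col 9: (0 - 0 borrow-in) - 0 → 0 - 0 = 0, borrow out 0
  col 10: (1 - 0 borrow-in) - 0 → 1 - 0 = 1, borrow out 0
Reading bits MSB→LSB: 10100100100
Strip leading zeros: 10100100100
= 10100100100


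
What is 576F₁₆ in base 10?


Positional values:
Position 0: F × 16^0 = 15 × 1 = 15
Position 1: 6 × 16^1 = 6 × 16 = 96
Position 2: 7 × 16^2 = 7 × 256 = 1792
Position 3: 5 × 16^3 = 5 × 4096 = 20480
Sum = 15 + 96 + 1792 + 20480
= 22383


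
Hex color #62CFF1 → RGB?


Hex: #62CFF1
R = 62₁₆ = 98
G = CF₁₆ = 207
B = F1₁₆ = 241
= RGB(98, 207, 241)


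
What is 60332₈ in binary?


Each octal digit → 3 binary bits:
  6 = 110
  0 = 000
  3 = 011
  3 = 011
  2 = 010
Concatenate: 110 000 011 011 010
= 110000011011010


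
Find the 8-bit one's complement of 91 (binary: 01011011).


Original: 01011011
Invert all bits:
  bit 0: 0 → 1
  bit 1: 1 → 0
  bit 2: 0 → 1
  bit 3: 1 → 0
  bit 4: 1 → 0
  bit 5: 0 → 1
  bit 6: 1 → 0
  bit 7: 1 → 0
= 10100100


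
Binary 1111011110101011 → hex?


Group into 4-bit nibbles: 1111011110101011
  1111 = F
  0111 = 7
  1010 = A
  1011 = B
= 0xF7AB


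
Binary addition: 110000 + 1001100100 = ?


Align and add column by column (LSB to MSB, carry propagating):
  00000110000
+ 01001100100
  -----------
  col 0: 0 + 0 + 0 (carry in) = 0 → bit 0, carry out 0
  col 1: 0 + 0 + 0 (carry in) = 0 → bit 0, carry out 0
  col 2: 0 + 1 + 0 (carry in) = 1 → bit 1, carry out 0
  col 3: 0 + 0 + 0 (carry in) = 0 → bit 0, carry out 0
  col 4: 1 + 0 + 0 (carry in) = 1 → bit 1, carry out 0
  col 5: 1 + 1 + 0 (carry in) = 2 → bit 0, carry out 1
  col 6: 0 + 1 + 1 (carry in) = 2 → bit 0, carry out 1
  col 7: 0 + 0 + 1 (carry in) = 1 → bit 1, carry out 0
  col 8: 0 + 0 + 0 (carry in) = 0 → bit 0, carry out 0
  col 9: 0 + 1 + 0 (carry in) = 1 → bit 1, carry out 0
  col 10: 0 + 0 + 0 (carry in) = 0 → bit 0, carry out 0
Reading bits MSB→LSB: 01010010100
Strip leading zeros: 1010010100
= 1010010100


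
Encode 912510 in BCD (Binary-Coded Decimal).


Each digit → 4-bit binary:
  9 → 1001
  1 → 0001
  2 → 0010
  5 → 0101
  1 → 0001
  0 → 0000
= 1001 0001 0010 0101 0001 0000


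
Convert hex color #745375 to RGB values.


Hex: #745375
R = 74₁₆ = 116
G = 53₁₆ = 83
B = 75₁₆ = 117
= RGB(116, 83, 117)


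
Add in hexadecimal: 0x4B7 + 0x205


Align and add column by column (LSB to MSB, each column mod 16 with carry):
  04B7
+ 0205
  ----
  col 0: 7(7) + 5(5) + 0 (carry in) = 12 → C(12), carry out 0
  col 1: B(11) + 0(0) + 0 (carry in) = 11 → B(11), carry out 0
  col 2: 4(4) + 2(2) + 0 (carry in) = 6 → 6(6), carry out 0
  col 3: 0(0) + 0(0) + 0 (carry in) = 0 → 0(0), carry out 0
Reading digits MSB→LSB: 06BC
Strip leading zeros: 6BC
= 0x6BC


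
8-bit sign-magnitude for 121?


Sign bit: 0 (positive)
Magnitude: 121 = 1111001
= 01111001


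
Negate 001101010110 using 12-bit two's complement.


Original: 001101010110
Step 1 - Invert all bits: 110010101001
Step 2 - Add 1: 110010101001 + 1
= 110010101010 (represents -854)


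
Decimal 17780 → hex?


Divide by 16 repeatedly:
17780 ÷ 16 = 1111 remainder 4 (4)
1111 ÷ 16 = 69 remainder 7 (7)
69 ÷ 16 = 4 remainder 5 (5)
4 ÷ 16 = 0 remainder 4 (4)
Reading remainders bottom-up:
= 0x4574


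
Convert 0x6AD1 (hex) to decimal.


Positional values:
Position 0: 1 × 16^0 = 1 × 1 = 1
Position 1: D × 16^1 = 13 × 16 = 208
Position 2: A × 16^2 = 10 × 256 = 2560
Position 3: 6 × 16^3 = 6 × 4096 = 24576
Sum = 1 + 208 + 2560 + 24576
= 27345


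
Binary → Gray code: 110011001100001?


Binary: 110011001100001
Gray code: G = B XOR (B >> 1)
B >> 1 = 011001100110000
110011001100001 XOR 011001100110000:
  1 XOR 0 = 1
  1 XOR 1 = 0
  0 XOR 1 = 1
  0 XOR 0 = 0
  1 XOR 0 = 1
  1 XOR 1 = 0
  0 XOR 1 = 1
  0 XOR 0 = 0
  1 XOR 0 = 1
  1 XOR 1 = 0
  0 XOR 1 = 1
  0 XOR 0 = 0
  0 XOR 0 = 0
  0 XOR 0 = 0
  1 XOR 0 = 1
= 101010101010001


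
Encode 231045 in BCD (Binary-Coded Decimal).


Each digit → 4-bit binary:
  2 → 0010
  3 → 0011
  1 → 0001
  0 → 0000
  4 → 0100
  5 → 0101
= 0010 0011 0001 0000 0100 0101


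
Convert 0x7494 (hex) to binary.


Each hex digit → 4 binary bits:
  7 = 0111
  4 = 0100
  9 = 1001
  4 = 0100
Concatenate: 0111 0100 1001 0100
= 0111010010010100


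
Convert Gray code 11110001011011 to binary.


Gray code: 11110001011011
MSB stays the same: 1
Each subsequent bit = prev_binary XOR current_gray:
  B[1] = 1 XOR 1 = 0
  B[2] = 0 XOR 1 = 1
  B[3] = 1 XOR 1 = 0
  B[4] = 0 XOR 0 = 0
  B[5] = 0 XOR 0 = 0
  B[6] = 0 XOR 0 = 0
  B[7] = 0 XOR 1 = 1
  B[8] = 1 XOR 0 = 1
  B[9] = 1 XOR 1 = 0
  B[10] = 0 XOR 1 = 1
  B[11] = 1 XOR 0 = 1
  B[12] = 1 XOR 1 = 0
  B[13] = 0 XOR 1 = 1
= 10100001101101 (10349 decimal)


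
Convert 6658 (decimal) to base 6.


Divide by 6 repeatedly:
6658 ÷ 6 = 1109 remainder 4
1109 ÷ 6 = 184 remainder 5
184 ÷ 6 = 30 remainder 4
30 ÷ 6 = 5 remainder 0
5 ÷ 6 = 0 remainder 5
Reading remainders bottom-up:
= 50454


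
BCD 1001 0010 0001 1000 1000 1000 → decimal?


Each 4-bit group → digit:
  1001 → 9
  0010 → 2
  0001 → 1
  1000 → 8
  1000 → 8
  1000 → 8
= 921888


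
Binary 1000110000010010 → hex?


Group into 4-bit nibbles: 1000110000010010
  1000 = 8
  1100 = C
  0001 = 1
  0010 = 2
= 0x8C12


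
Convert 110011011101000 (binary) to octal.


Group into 3-bit groups: 110011011101000
  110 = 6
  011 = 3
  011 = 3
  101 = 5
  000 = 0
= 0o63350


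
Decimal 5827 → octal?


Divide by 8 repeatedly:
5827 ÷ 8 = 728 remainder 3
728 ÷ 8 = 91 remainder 0
91 ÷ 8 = 11 remainder 3
11 ÷ 8 = 1 remainder 3
1 ÷ 8 = 0 remainder 1
Reading remainders bottom-up:
= 0o13303


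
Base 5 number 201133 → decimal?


Positional values (base 5):
  3 × 5^0 = 3 × 1 = 3
  3 × 5^1 = 3 × 5 = 15
  1 × 5^2 = 1 × 25 = 25
  1 × 5^3 = 1 × 125 = 125
  0 × 5^4 = 0 × 625 = 0
  2 × 5^5 = 2 × 3125 = 6250
Sum = 3 + 15 + 25 + 125 + 0 + 6250
= 6418


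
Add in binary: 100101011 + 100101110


Align and add column by column (LSB to MSB, carry propagating):
  0100101011
+ 0100101110
  ----------
  col 0: 1 + 0 + 0 (carry in) = 1 → bit 1, carry out 0
  col 1: 1 + 1 + 0 (carry in) = 2 → bit 0, carry out 1
  col 2: 0 + 1 + 1 (carry in) = 2 → bit 0, carry out 1
  col 3: 1 + 1 + 1 (carry in) = 3 → bit 1, carry out 1
  col 4: 0 + 0 + 1 (carry in) = 1 → bit 1, carry out 0
  col 5: 1 + 1 + 0 (carry in) = 2 → bit 0, carry out 1
  col 6: 0 + 0 + 1 (carry in) = 1 → bit 1, carry out 0
  col 7: 0 + 0 + 0 (carry in) = 0 → bit 0, carry out 0
  col 8: 1 + 1 + 0 (carry in) = 2 → bit 0, carry out 1
  col 9: 0 + 0 + 1 (carry in) = 1 → bit 1, carry out 0
Reading bits MSB→LSB: 1001011001
Strip leading zeros: 1001011001
= 1001011001


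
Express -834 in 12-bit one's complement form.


Original: 001101000010
Invert all bits:
  bit 0: 0 → 1
  bit 1: 0 → 1
  bit 2: 1 → 0
  bit 3: 1 → 0
  bit 4: 0 → 1
  bit 5: 1 → 0
  bit 6: 0 → 1
  bit 7: 0 → 1
  bit 8: 0 → 1
  bit 9: 0 → 1
  bit 10: 1 → 0
  bit 11: 0 → 1
= 110010111101


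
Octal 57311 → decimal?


Positional values:
Position 0: 1 × 8^0 = 1
Position 1: 1 × 8^1 = 8
Position 2: 3 × 8^2 = 192
Position 3: 7 × 8^3 = 3584
Position 4: 5 × 8^4 = 20480
Sum = 1 + 8 + 192 + 3584 + 20480
= 24265


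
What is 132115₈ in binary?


Each octal digit → 3 binary bits:
  1 = 001
  3 = 011
  2 = 010
  1 = 001
  1 = 001
  5 = 101
Concatenate: 001 011 010 001 001 101
= 001011010001001101


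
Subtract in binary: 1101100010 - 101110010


Align and subtract column by column (LSB to MSB, borrowing when needed):
  1101100010
- 0101110010
  ----------
  col 0: (0 - 0 borrow-in) - 0 → 0 - 0 = 0, borrow out 0
  col 1: (1 - 0 borrow-in) - 1 → 1 - 1 = 0, borrow out 0
  col 2: (0 - 0 borrow-in) - 0 → 0 - 0 = 0, borrow out 0
  col 3: (0 - 0 borrow-in) - 0 → 0 - 0 = 0, borrow out 0
  col 4: (0 - 0 borrow-in) - 1 → borrow from next column: (0+2) - 1 = 1, borrow out 1
  col 5: (1 - 1 borrow-in) - 1 → borrow from next column: (0+2) - 1 = 1, borrow out 1
  col 6: (1 - 1 borrow-in) - 1 → borrow from next column: (0+2) - 1 = 1, borrow out 1
  col 7: (0 - 1 borrow-in) - 0 → borrow from next column: (-1+2) - 0 = 1, borrow out 1
  col 8: (1 - 1 borrow-in) - 1 → borrow from next column: (0+2) - 1 = 1, borrow out 1
  col 9: (1 - 1 borrow-in) - 0 → 0 - 0 = 0, borrow out 0
Reading bits MSB→LSB: 0111110000
Strip leading zeros: 111110000
= 111110000


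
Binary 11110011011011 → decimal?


Positional values:
Bit 0: 1 × 2^0 = 1
Bit 1: 1 × 2^1 = 2
Bit 3: 1 × 2^3 = 8
Bit 4: 1 × 2^4 = 16
Bit 6: 1 × 2^6 = 64
Bit 7: 1 × 2^7 = 128
Bit 10: 1 × 2^10 = 1024
Bit 11: 1 × 2^11 = 2048
Bit 12: 1 × 2^12 = 4096
Bit 13: 1 × 2^13 = 8192
Sum = 1 + 2 + 8 + 16 + 64 + 128 + 1024 + 2048 + 4096 + 8192
= 15579


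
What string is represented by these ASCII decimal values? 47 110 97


Codes (decimal): 47 110 97
Per-code ASCII lookup:
  47  (special character) → '/'
  110  (range 97-122: lowercase, 110 - 97 = 13) → 'n'
  97  (range 97-122: lowercase, 97 - 97 = 0) → 'a'
= '/na'
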